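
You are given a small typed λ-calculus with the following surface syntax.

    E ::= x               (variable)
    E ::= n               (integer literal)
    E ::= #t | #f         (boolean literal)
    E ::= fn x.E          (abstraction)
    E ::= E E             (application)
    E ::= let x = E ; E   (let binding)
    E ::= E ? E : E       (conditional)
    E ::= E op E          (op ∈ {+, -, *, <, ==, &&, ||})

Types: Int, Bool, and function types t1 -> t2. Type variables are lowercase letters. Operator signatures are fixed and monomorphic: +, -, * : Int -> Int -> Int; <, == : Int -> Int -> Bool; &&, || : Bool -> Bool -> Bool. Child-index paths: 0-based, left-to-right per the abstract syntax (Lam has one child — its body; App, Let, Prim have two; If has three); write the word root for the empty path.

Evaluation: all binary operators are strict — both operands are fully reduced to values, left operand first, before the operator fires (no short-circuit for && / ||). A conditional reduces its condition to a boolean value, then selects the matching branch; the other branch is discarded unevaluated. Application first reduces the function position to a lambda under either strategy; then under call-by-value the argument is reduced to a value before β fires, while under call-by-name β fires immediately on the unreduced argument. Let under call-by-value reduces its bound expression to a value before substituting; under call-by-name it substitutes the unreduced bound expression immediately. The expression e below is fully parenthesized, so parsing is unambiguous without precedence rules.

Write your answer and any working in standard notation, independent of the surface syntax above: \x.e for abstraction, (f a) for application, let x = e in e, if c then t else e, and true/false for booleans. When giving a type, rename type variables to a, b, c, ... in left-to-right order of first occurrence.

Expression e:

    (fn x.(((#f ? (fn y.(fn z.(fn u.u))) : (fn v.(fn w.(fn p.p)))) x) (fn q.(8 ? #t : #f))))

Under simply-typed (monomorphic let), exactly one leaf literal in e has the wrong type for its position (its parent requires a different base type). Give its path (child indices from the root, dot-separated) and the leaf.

Trace:
  unify Bool ~ Bool
u : d
\u._ : d -> d
\z._ : c -> d -> d
\y._ : b -> c -> d -> d
p : g
\p._ : g -> g
\w._ : f -> g -> g
\v._ : e -> f -> g -> g
  unify b -> c -> d -> d ~ e -> f -> g -> g
  unify b ~ e
  unify c -> d -> d ~ f -> g -> g
  unify c ~ f
  unify d -> d ~ g -> g
  unify d ~ g
  unify g ~ g
x : a
  unify e -> f -> g -> g ~ a -> h
  unify e ~ a
  unify f -> g -> g ~ h
_ _ : f -> g -> g
  unify Int ~ Bool
  FAIL: mismatch Int ~ Bool

Answer: 0.1.0.0 : 8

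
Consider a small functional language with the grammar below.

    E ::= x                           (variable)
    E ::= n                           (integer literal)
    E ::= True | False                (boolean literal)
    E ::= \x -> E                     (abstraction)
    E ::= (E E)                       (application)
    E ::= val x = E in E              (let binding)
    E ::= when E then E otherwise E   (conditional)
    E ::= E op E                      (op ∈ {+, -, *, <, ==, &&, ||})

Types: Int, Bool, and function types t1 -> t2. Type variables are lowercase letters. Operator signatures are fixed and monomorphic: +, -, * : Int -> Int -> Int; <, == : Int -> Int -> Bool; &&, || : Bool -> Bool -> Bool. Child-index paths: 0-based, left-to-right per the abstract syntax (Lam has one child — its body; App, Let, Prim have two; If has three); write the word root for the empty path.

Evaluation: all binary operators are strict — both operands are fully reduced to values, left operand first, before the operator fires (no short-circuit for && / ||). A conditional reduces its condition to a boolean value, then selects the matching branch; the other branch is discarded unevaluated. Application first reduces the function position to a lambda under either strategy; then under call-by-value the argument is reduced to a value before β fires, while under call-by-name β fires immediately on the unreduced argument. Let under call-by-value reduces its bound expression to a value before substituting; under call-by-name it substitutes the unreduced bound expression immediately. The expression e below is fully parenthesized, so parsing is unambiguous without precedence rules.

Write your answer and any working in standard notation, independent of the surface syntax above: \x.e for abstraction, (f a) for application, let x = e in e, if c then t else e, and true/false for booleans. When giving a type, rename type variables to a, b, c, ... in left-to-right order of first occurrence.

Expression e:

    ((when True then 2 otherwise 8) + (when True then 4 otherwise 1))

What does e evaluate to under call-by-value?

Answer: 6

Working:
step 0: ((if true then 2 else 8) + (if true then 4 else 1))
step 1: [if@0] (2 + (if true then 4 else 1))
step 2: [if@1] (2 + 4)
step 3: [delta@root] 6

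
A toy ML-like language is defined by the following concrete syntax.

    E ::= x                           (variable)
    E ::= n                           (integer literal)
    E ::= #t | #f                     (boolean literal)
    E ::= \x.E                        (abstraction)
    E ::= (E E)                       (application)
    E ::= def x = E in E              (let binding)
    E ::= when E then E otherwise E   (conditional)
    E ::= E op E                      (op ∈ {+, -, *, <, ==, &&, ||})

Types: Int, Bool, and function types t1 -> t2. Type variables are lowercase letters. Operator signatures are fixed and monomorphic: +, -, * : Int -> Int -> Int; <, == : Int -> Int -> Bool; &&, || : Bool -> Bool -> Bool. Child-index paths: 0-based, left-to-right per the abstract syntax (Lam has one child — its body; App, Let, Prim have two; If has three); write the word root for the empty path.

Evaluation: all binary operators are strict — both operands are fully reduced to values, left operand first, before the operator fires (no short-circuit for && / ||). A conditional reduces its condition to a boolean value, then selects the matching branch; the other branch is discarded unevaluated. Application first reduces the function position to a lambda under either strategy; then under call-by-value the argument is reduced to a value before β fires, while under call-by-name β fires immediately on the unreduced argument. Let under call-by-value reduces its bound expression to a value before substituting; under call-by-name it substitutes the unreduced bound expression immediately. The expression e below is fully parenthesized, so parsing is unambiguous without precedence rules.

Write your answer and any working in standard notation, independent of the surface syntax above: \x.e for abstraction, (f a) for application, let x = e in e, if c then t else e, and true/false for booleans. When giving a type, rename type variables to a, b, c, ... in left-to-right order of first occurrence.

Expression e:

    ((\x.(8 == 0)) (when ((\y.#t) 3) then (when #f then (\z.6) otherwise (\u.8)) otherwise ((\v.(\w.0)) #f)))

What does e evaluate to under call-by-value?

Trace:
step 0: ((\x.(8 == 0)) (if ((\y.true) 3) then (if false then (\z.6) else (\u.8)) else ((\v.(\w.0)) false)))
step 1: [beta@1.0] ((\x.(8 == 0)) (if true then (if false then (\z.6) else (\u.8)) else ((\v.(\w.0)) false)))
step 2: [if@1] ((\x.(8 == 0)) (if false then (\z.6) else (\u.8)))
step 3: [if@1] ((\x.(8 == 0)) (\u.8))
step 4: [beta@root] (8 == 0)
step 5: [delta@root] false

Answer: false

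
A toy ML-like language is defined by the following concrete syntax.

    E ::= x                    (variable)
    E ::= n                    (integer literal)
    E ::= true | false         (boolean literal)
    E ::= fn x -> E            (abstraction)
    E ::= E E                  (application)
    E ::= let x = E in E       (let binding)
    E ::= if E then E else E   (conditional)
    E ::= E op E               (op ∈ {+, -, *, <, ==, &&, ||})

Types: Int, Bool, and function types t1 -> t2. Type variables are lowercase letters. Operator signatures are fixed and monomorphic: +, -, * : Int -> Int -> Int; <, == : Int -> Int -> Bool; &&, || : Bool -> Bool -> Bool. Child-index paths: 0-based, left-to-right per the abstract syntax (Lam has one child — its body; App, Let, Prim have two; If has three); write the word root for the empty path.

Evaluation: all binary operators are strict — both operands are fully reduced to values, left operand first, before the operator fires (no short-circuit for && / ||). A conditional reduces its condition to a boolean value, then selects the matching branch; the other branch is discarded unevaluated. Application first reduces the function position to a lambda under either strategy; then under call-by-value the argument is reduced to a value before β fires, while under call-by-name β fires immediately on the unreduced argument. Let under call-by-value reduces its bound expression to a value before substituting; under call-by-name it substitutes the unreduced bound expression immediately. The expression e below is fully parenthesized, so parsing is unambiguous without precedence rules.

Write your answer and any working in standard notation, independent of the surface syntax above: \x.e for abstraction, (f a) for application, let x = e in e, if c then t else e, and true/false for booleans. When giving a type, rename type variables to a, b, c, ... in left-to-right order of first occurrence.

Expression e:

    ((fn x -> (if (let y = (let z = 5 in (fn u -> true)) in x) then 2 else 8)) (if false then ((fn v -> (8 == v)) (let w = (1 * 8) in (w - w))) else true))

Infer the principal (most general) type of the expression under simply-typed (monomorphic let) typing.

Working:
let z : Int
\u._ : b -> Bool
let y : b -> Bool
x : a
  unify a ~ Bool
  unify Int ~ Int
\x._ : Bool -> Int
  unify Bool ~ Bool
  unify Int ~ Int
v : c
  unify c ~ Int
\v._ : Int -> Bool
  unify Int ~ Int
  unify Int ~ Int
let w : Int
w : Int
  unify Int ~ Int
w : Int
  unify Int ~ Int
  unify Int -> Bool ~ Int -> d
  unify Int ~ Int
  unify Bool ~ d
_ _ : Bool
  unify Bool ~ Bool
  unify Bool -> Int ~ Bool -> e
  unify Bool ~ Bool
  unify Int ~ e
_ _ : Int

Answer: Int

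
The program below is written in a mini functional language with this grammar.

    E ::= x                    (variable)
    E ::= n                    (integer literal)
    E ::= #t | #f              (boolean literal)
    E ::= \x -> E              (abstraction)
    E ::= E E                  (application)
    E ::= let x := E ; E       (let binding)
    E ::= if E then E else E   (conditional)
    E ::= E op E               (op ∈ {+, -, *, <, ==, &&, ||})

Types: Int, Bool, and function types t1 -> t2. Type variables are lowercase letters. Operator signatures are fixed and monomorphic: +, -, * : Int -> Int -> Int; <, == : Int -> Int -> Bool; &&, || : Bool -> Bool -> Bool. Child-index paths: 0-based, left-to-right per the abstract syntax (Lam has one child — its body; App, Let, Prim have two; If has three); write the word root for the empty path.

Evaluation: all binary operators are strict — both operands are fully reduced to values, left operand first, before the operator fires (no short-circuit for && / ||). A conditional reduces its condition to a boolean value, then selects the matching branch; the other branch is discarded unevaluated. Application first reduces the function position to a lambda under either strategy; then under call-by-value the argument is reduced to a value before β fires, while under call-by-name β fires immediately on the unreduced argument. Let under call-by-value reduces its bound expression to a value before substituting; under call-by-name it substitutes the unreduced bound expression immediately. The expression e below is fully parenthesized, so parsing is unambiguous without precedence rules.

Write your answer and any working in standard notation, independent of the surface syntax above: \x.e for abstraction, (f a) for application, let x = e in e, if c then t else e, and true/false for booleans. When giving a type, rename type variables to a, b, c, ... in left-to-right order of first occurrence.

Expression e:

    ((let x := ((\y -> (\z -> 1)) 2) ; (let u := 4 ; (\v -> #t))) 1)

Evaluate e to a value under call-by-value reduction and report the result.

Derivation:
step 0: ((let x = ((\y.(\z.1)) 2) in (let u = 4 in (\v.true))) 1)
step 1: [beta@0.0] ((let x = (\z.1) in (let u = 4 in (\v.true))) 1)
step 2: [let@0] ((let u = 4 in (\v.true)) 1)
step 3: [let@0] ((\v.true) 1)
step 4: [beta@root] true

Answer: true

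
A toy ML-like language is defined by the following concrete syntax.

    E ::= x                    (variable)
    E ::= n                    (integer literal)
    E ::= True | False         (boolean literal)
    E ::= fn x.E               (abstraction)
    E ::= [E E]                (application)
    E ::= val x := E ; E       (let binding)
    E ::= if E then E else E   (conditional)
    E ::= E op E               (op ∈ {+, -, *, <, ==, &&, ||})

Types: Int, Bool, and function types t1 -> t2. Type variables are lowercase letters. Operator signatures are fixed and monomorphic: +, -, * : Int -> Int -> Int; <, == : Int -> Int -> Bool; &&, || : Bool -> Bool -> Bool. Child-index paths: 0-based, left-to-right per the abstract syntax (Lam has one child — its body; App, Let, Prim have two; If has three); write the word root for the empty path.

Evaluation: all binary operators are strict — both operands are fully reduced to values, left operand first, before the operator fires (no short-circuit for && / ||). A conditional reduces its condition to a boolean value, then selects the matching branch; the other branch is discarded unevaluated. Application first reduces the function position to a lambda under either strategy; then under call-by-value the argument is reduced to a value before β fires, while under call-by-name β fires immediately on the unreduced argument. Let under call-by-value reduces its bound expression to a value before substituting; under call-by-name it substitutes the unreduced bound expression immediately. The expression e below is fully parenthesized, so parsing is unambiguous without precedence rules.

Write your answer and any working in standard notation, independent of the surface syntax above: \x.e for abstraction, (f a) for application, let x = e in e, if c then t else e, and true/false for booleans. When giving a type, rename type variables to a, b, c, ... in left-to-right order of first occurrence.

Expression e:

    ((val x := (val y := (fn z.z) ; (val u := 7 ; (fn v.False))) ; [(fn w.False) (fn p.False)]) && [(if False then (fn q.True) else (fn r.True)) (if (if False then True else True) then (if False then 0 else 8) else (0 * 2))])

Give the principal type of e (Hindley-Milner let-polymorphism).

Derivation:
z : a
\z._ : a -> a
let y : forall. a -> a
let u : Int
\v._ : b -> Bool
let x : forall. b -> Bool
\w._ : c -> Bool
\p._ : d -> Bool
  unify c -> Bool ~ (d -> Bool) -> e
  unify c ~ d -> Bool
  unify Bool ~ e
_ _ : Bool
  unify Bool ~ Bool
  unify Bool ~ Bool
\q._ : f -> Bool
\r._ : g -> Bool
  unify f -> Bool ~ g -> Bool
  unify f ~ g
  unify Bool ~ Bool
  unify Bool ~ Bool
  unify Bool ~ Bool
  unify Bool ~ Bool
  unify Bool ~ Bool
  unify Int ~ Int
  unify Int ~ Int
  unify Int ~ Int
  unify Int ~ Int
  unify g -> Bool ~ Int -> h
  unify g ~ Int
  unify Bool ~ h
_ _ : Bool
  unify Bool ~ Bool

Answer: Bool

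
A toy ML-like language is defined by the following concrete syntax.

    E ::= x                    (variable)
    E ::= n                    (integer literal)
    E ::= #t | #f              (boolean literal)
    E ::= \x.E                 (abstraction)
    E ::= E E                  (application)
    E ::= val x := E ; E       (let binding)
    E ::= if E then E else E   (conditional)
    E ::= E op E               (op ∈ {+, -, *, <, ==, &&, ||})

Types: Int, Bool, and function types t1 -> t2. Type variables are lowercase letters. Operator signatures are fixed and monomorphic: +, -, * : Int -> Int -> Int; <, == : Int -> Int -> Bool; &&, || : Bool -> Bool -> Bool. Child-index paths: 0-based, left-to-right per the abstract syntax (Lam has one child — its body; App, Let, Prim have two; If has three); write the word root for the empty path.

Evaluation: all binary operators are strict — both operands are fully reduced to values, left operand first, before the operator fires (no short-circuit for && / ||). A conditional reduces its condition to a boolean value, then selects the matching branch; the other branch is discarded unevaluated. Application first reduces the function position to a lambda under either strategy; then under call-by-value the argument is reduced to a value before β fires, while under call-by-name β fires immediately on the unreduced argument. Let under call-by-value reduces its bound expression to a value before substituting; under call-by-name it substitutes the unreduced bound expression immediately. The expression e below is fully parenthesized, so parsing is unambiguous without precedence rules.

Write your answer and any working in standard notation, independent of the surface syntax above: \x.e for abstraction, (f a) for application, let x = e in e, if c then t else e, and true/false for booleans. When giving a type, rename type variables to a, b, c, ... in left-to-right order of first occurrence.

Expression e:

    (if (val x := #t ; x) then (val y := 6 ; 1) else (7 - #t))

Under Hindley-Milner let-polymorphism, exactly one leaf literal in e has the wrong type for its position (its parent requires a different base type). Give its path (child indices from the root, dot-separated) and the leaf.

Trace:
let x : Bool
x : Bool
  unify Bool ~ Bool
let y : Int
  unify Int ~ Int
  unify Bool ~ Int
  FAIL: mismatch Bool ~ Int

Answer: 2.1 : true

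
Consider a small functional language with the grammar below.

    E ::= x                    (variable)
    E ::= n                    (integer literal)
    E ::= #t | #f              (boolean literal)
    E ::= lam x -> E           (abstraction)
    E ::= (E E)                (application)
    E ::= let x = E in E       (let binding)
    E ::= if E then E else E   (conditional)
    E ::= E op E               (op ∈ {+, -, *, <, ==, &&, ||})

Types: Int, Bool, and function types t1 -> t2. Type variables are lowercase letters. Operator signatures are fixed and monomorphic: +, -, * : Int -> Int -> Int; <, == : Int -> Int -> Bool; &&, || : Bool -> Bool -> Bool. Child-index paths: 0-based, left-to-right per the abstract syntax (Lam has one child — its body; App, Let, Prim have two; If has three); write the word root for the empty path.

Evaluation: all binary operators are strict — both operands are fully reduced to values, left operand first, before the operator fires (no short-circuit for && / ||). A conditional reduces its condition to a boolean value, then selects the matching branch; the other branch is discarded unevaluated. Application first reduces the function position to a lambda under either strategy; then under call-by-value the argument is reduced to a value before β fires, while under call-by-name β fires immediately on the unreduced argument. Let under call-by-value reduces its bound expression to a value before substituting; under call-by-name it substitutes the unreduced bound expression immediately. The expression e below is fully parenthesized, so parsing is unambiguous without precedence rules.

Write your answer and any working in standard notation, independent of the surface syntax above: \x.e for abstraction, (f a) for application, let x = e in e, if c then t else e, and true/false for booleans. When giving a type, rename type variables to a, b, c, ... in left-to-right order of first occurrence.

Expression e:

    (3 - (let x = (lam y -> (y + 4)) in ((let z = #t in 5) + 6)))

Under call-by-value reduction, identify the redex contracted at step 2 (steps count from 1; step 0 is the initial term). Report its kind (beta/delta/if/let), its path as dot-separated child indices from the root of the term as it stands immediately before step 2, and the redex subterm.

Answer: let at 1.0 : (let z = true in 5)

Trace:
step 0: (3 - (let x = (\y.(y + 4)) in ((let z = true in 5) + 6)))
step 1: [let@1] (3 - ((let z = true in 5) + 6))
step 2: [let@1.0] (3 - (5 + 6))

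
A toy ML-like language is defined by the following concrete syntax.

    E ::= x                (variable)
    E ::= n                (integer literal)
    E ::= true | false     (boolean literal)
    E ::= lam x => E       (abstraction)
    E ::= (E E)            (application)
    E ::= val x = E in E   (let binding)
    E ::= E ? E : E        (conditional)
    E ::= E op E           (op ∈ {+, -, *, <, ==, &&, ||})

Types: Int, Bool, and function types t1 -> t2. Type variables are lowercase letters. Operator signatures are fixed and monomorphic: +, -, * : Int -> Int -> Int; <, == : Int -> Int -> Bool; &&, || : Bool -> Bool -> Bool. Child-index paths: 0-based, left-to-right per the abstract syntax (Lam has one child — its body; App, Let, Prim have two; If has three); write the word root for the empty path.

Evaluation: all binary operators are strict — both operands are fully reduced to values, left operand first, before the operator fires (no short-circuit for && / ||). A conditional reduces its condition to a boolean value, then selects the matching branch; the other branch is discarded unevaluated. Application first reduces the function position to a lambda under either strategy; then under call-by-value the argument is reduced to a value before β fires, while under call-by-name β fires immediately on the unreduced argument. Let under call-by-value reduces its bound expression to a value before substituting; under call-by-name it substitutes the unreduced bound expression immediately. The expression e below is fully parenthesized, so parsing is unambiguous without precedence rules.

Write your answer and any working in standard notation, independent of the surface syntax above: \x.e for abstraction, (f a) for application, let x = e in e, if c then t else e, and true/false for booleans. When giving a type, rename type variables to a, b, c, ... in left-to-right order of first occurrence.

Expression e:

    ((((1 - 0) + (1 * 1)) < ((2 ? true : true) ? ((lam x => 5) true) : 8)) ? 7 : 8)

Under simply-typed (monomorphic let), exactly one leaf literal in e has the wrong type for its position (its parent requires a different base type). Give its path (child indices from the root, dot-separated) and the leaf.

Answer: 0.1.0.0 : 2

Working:
  unify Int ~ Int
  unify Int ~ Int
  unify Int ~ Int
  unify Int ~ Int
  unify Int ~ Int
  unify Int ~ Int
  unify Int ~ Int
  unify Int ~ Bool
  FAIL: mismatch Int ~ Bool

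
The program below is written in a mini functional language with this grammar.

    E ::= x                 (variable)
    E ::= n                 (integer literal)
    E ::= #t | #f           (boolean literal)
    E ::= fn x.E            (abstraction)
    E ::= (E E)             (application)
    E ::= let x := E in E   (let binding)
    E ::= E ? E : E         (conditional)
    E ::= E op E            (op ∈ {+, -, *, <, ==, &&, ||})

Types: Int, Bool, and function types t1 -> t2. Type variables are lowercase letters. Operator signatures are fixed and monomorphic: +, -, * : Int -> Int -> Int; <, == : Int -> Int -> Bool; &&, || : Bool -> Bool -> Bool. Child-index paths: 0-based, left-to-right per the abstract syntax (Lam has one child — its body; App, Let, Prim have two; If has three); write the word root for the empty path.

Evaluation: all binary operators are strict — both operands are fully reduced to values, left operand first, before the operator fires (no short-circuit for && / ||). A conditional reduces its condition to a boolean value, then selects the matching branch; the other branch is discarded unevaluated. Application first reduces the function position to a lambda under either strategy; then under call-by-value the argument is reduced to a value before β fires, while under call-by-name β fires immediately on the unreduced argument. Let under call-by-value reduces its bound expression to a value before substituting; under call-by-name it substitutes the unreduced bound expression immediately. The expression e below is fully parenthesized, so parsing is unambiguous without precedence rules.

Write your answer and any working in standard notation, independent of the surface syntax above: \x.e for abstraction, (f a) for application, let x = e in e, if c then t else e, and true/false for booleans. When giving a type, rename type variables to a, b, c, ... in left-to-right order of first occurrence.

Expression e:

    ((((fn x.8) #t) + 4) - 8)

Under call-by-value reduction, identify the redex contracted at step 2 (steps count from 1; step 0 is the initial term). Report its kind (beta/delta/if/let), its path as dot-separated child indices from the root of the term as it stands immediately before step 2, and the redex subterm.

Derivation:
step 0: ((((\x.8) true) + 4) - 8)
step 1: [beta@0.0] ((8 + 4) - 8)
step 2: [delta@0] (12 - 8)

Answer: delta at 0 : (8 + 4)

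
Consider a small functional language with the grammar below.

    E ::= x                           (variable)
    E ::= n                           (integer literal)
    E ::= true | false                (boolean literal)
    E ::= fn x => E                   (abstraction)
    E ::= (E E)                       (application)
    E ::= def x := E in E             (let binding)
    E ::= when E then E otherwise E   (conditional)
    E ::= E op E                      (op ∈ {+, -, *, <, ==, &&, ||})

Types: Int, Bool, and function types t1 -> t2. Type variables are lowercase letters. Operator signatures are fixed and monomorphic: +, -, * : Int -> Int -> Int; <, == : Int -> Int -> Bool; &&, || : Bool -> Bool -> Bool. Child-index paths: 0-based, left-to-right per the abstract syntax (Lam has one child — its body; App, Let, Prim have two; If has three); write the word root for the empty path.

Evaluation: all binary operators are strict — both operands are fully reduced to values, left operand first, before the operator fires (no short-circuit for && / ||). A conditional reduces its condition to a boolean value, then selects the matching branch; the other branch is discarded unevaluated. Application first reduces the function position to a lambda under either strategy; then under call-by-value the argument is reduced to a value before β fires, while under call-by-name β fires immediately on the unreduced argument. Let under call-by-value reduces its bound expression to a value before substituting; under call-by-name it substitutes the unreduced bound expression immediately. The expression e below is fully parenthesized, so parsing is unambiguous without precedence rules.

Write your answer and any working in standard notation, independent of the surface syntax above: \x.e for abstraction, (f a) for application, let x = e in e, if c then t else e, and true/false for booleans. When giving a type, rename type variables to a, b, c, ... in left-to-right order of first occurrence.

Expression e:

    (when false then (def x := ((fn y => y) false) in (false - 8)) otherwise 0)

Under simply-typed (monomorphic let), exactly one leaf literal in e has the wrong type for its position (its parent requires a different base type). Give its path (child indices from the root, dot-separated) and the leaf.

Trace:
  unify Bool ~ Bool
y : a
\y._ : a -> a
  unify a -> a ~ Bool -> b
  unify a ~ Bool
  unify Bool ~ b
_ _ : Bool
let x : Bool
  unify Bool ~ Int
  FAIL: mismatch Bool ~ Int

Answer: 1.1.0 : false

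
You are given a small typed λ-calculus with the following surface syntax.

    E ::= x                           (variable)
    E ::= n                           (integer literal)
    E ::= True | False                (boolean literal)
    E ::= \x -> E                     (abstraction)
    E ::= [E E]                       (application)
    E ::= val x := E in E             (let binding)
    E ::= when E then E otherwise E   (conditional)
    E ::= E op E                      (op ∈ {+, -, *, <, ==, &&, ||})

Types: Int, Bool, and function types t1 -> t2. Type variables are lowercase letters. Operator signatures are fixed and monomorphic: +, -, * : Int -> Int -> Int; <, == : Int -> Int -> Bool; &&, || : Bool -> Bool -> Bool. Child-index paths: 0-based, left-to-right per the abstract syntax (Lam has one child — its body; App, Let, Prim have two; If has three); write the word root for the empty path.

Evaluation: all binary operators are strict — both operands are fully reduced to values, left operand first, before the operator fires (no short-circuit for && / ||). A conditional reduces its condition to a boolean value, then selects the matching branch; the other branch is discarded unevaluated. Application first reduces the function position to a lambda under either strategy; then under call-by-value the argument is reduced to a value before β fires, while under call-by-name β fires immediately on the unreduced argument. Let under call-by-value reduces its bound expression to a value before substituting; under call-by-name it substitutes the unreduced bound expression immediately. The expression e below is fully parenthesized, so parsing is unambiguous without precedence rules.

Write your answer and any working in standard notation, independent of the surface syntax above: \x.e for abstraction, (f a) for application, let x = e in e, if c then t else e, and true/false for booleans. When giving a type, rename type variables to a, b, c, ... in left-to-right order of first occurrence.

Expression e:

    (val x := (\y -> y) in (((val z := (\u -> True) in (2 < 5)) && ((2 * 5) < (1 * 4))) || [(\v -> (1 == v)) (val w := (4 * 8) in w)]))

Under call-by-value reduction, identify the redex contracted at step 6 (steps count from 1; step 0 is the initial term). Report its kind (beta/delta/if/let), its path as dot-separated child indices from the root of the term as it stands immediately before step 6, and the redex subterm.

Answer: delta at 0.1 : (10 < 4)

Derivation:
step 0: (let x = (\y.y) in (((let z = (\u.true) in (2 < 5)) && ((2 * 5) < (1 * 4))) || ((\v.(1 == v)) (let w = (4 * 8) in w))))
step 1: [let@root] (((let z = (\u.true) in (2 < 5)) && ((2 * 5) < (1 * 4))) || ((\v.(1 == v)) (let w = (4 * 8) in w)))
step 2: [let@0.0] (((2 < 5) && ((2 * 5) < (1 * 4))) || ((\v.(1 == v)) (let w = (4 * 8) in w)))
step 3: [delta@0.0] ((true && ((2 * 5) < (1 * 4))) || ((\v.(1 == v)) (let w = (4 * 8) in w)))
step 4: [delta@0.1.0] ((true && (10 < (1 * 4))) || ((\v.(1 == v)) (let w = (4 * 8) in w)))
step 5: [delta@0.1.1] ((true && (10 < 4)) || ((\v.(1 == v)) (let w = (4 * 8) in w)))
step 6: [delta@0.1] ((true && false) || ((\v.(1 == v)) (let w = (4 * 8) in w)))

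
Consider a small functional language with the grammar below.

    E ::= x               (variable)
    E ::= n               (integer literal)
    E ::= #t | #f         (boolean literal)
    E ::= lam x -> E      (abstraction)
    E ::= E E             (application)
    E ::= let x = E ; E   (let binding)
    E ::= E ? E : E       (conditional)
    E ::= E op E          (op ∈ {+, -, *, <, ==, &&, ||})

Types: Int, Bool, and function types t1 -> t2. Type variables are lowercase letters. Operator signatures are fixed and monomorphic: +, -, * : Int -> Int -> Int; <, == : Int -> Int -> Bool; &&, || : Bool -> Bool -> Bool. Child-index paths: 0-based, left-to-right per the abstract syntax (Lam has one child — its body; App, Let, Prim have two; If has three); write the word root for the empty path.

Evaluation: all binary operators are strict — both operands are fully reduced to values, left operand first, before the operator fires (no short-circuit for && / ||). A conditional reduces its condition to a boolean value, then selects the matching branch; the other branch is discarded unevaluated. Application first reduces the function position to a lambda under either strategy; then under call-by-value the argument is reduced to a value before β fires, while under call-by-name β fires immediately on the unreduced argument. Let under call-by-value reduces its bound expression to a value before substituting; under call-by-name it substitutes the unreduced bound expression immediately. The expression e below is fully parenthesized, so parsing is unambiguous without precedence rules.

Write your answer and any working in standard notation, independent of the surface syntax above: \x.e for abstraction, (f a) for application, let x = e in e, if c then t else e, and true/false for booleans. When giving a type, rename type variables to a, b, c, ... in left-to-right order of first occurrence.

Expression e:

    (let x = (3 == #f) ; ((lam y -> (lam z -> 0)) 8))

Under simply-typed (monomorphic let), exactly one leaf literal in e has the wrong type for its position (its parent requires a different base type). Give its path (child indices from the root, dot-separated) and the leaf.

Answer: 0.1 : false

Derivation:
  unify Int ~ Int
  unify Bool ~ Int
  FAIL: mismatch Bool ~ Int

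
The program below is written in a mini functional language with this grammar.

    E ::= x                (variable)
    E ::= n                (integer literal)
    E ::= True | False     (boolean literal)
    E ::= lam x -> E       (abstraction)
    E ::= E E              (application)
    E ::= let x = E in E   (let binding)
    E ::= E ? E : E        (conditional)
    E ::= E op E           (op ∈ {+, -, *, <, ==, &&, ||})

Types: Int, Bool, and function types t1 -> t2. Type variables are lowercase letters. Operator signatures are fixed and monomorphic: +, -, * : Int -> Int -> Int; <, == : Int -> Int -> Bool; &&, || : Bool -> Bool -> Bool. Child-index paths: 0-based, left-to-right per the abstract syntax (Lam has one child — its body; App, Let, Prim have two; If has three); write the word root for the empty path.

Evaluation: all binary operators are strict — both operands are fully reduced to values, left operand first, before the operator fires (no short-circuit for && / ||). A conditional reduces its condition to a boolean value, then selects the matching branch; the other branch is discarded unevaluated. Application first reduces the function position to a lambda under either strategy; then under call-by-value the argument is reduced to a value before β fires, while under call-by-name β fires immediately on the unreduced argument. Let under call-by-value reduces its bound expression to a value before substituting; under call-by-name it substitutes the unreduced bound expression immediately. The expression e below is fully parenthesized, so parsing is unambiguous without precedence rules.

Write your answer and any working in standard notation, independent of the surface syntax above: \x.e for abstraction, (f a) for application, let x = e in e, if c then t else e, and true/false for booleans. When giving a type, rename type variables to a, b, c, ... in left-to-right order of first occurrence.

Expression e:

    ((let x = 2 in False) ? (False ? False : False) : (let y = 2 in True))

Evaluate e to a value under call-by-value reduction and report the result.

Derivation:
step 0: (if (let x = 2 in false) then (if false then false else false) else (let y = 2 in true))
step 1: [let@0] (if false then (if false then false else false) else (let y = 2 in true))
step 2: [if@root] (let y = 2 in true)
step 3: [let@root] true

Answer: true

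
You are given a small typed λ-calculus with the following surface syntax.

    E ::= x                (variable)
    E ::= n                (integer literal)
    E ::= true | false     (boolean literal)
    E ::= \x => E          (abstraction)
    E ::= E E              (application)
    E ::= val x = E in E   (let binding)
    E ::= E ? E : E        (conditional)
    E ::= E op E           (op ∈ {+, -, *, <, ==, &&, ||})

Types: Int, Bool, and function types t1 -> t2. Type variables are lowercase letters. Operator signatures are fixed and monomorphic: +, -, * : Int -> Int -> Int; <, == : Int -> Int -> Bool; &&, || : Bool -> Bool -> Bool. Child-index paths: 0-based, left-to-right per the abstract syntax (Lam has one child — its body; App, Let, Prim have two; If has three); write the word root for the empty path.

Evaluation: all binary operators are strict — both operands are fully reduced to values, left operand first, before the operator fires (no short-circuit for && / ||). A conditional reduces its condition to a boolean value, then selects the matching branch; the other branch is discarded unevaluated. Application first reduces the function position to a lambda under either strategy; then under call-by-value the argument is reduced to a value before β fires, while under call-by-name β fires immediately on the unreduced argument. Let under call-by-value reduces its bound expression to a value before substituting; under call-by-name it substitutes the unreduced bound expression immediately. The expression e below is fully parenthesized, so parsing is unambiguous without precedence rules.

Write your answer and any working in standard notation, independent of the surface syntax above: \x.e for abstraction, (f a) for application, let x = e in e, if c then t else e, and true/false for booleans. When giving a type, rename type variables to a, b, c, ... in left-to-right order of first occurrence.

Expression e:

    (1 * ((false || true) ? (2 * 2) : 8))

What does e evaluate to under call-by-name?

Answer: 4

Working:
step 0: (1 * (if (false || true) then (2 * 2) else 8))
step 1: [delta@1.0] (1 * (if true then (2 * 2) else 8))
step 2: [if@1] (1 * (2 * 2))
step 3: [delta@1] (1 * 4)
step 4: [delta@root] 4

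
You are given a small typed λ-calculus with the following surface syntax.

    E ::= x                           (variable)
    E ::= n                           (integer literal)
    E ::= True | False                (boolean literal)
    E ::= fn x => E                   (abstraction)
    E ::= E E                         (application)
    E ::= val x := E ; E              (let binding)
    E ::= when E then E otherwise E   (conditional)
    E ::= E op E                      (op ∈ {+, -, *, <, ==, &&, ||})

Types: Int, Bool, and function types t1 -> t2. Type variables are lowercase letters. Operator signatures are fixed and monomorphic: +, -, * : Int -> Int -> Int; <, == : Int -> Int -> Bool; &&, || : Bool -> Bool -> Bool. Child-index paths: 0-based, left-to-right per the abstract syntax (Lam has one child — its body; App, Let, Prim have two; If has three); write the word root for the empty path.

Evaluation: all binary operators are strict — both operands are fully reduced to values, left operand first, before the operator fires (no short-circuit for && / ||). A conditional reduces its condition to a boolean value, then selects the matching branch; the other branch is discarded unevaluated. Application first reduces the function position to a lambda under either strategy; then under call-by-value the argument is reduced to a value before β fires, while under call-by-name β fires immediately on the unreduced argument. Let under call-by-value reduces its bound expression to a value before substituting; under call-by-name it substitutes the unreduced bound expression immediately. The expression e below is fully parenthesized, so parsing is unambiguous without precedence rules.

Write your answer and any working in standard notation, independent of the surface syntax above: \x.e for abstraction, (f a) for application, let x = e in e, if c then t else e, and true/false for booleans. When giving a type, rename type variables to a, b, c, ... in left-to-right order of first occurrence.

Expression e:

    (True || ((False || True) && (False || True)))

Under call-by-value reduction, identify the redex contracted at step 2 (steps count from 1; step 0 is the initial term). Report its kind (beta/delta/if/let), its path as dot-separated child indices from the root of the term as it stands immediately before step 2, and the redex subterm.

Answer: delta at 1.1 : (false || true)

Trace:
step 0: (true || ((false || true) && (false || true)))
step 1: [delta@1.0] (true || (true && (false || true)))
step 2: [delta@1.1] (true || (true && true))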